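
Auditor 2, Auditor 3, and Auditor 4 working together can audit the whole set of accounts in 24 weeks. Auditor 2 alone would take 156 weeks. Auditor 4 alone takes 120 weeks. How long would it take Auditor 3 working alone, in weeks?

Combined rate is 1/24 per week.
Known contribution: 1/156 + 1/120 = (10 + 13)/1560 = 23/1560 per week.
So Auditor 3's rate is 1/24 − 23/1560 = 7/260, meaning 260/7 weeks alone.

260/7 weeks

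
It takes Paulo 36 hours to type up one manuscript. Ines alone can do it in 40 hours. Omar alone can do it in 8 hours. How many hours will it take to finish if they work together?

45/8 hours

Combined rate: 1/36 + 1/40 + 1/8 = (10 + 9 + 45)/360 = 64/360 = 8/45 per hour.
Time = 1 ÷ (8/45) = 45/8 hours.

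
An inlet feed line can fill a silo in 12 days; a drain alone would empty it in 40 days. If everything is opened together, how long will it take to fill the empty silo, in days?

Net rate = 1/12 − 1/40 = (10 − 3)/120 = 7/120 per day.
Filling time = 1 ÷ (7/120) = 120/7 days.

120/7 days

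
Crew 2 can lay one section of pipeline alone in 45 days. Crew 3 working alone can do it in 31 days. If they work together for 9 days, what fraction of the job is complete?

Combined rate: 1/45 + 1/31 = (31 + 45)/1395 = 76/1395 per day.
In 9 days they complete 9·76/1395 = 76/155 of the job.

76/155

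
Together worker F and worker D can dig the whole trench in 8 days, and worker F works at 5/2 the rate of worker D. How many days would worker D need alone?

Let worker D's rate be r; then worker F's rate is (5/2)r, so together (5/2 + 1)r = (7/2)r = 1/8.
Thus r = 1/28 per day.
Worker D alone: 28 days; worker F alone: 56/5 days.

28 days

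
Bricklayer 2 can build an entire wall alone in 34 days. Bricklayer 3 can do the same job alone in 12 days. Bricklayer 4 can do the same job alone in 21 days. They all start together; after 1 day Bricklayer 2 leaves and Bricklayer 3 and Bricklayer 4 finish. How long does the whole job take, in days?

In the first 1 day the combined rate is 229/1428, so 229/1428 of the job is done, leaving 1199/1428.
After Bricklayer 2 leaves the rate is 11/84 per day; the remaining 1199/1428 takes 109/17 days.
Total = 1 + 109/17 = 126/17 days.

126/17 days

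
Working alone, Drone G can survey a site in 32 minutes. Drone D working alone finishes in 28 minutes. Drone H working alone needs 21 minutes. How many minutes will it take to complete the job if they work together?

96/11 minutes

Combined rate: 1/32 + 1/28 + 1/21 = (21 + 24 + 32)/672 = 77/672 = 11/96 per minute.
Time = 1 ÷ (11/96) = 96/11 minutes.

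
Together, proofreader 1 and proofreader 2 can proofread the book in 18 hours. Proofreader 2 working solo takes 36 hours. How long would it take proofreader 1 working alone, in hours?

36 hours

Combined rate is 1/18 per hour.
Known contribution: 1/36 per hour.
So proofreader 1's rate is 1/18 − 1/36 = 1/36, meaning 36 hours alone.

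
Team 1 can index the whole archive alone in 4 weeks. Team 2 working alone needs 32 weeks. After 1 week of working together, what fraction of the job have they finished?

Combined rate: 1/4 + 1/32 = (8 + 1)/32 = 9/32 per week.
In 1 week they complete 1·9/32 = 9/32 of the job.

9/32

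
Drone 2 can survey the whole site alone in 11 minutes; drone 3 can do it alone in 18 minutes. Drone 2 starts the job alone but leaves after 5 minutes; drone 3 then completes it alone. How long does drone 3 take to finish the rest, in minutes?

108/11 minutes

In 5 minutes drone 2 does 5/11 of the job, leaving 6/11.
Drone 3 works at 1/18 per minute, so finishing takes 6/11 ÷ 1/18 = 108/11 minutes.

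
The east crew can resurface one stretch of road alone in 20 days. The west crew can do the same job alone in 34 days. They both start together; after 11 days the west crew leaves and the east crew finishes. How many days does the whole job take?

230/17 days

In the first 11 days the combined rate is 27/340, so 297/340 of the job is done, leaving 43/340.
After the west crew leaves the rate is 1/20 per day; the remaining 43/340 takes 43/17 days.
Total = 11 + 43/17 = 230/17 days.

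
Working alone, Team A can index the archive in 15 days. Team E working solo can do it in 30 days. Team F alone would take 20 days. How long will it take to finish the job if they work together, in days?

Combined rate: 1/15 + 1/30 + 1/20 = (4 + 2 + 3)/60 = 9/60 = 3/20 per day.
Time = 1 ÷ (3/20) = 20/3 days.

20/3 days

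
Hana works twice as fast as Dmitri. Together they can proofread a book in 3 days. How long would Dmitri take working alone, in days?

Let Dmitri's rate be r; then Hana's rate is 2r, so together (2 + 1)r = 3r = 1/3.
Thus r = 1/9 per day.
Dmitri alone: 9 days; Hana alone: 9/2 days.

9 days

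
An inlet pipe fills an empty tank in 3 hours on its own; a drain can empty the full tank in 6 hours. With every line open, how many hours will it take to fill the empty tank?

Net rate = 1/3 − 1/6 = (2 − 1)/6 = 1/6 per hour.
Filling time = 1 ÷ (1/6) = 6 hours.

6 hours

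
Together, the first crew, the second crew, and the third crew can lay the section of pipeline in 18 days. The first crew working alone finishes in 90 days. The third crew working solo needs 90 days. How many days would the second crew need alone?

Combined rate is 1/18 per day.
Known contribution: 1/90 + 1/90 = (1 + 1)/90 = 2/90 = 1/45 per day.
So the second crew's rate is 1/18 − 1/45 = 1/30, meaning 30 days alone.

30 days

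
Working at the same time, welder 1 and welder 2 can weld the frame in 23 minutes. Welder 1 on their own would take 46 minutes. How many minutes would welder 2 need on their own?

46 minutes

Combined rate is 1/23 per minute.
Known contribution: 1/46 per minute.
So welder 2's rate is 1/23 − 1/46 = 1/46, meaning 46 minutes alone.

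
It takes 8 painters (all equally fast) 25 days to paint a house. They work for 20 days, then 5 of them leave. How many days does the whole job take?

One painter does 1/200 of the job per day.
After 20 days with 8 painters, 4/5 is done (1/5 left).
With 3 painters the rate is 3/200, so the rest takes 1/5 ÷ 3/200 = 40/3 days.
Total = 20 + 40/3 = 100/3 days.

100/3 days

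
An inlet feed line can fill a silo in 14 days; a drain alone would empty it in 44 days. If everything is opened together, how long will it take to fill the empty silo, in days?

Net rate = 1/14 − 1/44 = (22 − 7)/308 = 15/308 per day.
Filling time = 1 ÷ (15/308) = 308/15 days.

308/15 days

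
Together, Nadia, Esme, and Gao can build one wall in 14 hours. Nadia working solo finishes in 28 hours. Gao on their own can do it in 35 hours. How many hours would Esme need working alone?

Combined rate is 1/14 per hour.
Known contribution: 1/28 + 1/35 = (5 + 4)/140 = 9/140 per hour.
So Esme's rate is 1/14 − 9/140 = 1/140, meaning 140 hours alone.

140 hours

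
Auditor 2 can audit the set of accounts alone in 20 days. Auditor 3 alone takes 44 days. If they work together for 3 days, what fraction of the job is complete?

Combined rate: 1/20 + 1/44 = (11 + 5)/220 = 16/220 = 4/55 per day.
In 3 days they complete 3·4/55 = 12/55 of the job.

12/55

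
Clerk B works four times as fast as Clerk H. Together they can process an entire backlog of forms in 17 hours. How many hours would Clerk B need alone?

85/4 hours

Let Clerk H's rate be r; then Clerk B's rate is 4r, so together (4 + 1)r = 5r = 1/17.
Thus r = 1/85 per hour.
Clerk H alone: 85 hours; Clerk B alone: 85/4 hours.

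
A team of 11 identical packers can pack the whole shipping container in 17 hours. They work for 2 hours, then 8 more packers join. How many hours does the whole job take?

One packer does 1/187 of the job per hour.
After 2 hours with 11 packers, 2/17 is done (15/17 left).
With 19 packers the rate is 19/187, so the rest takes 15/17 ÷ 19/187 = 165/19 hours.
Total = 2 + 165/19 = 203/19 hours.

203/19 hours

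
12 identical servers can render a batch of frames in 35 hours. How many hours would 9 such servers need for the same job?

Total work is 12·35 = 420 server-hours.
With 9 servers: 420/9 = 140/3 hours.

140/3 hours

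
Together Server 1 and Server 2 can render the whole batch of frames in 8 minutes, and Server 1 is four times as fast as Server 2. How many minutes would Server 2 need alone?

Let Server 2's rate be r; then Server 1's rate is 4r, so together (4 + 1)r = 5r = 1/8.
Thus r = 1/40 per minute.
Server 2 alone: 40 minutes; Server 1 alone: 10 minutes.

40 minutes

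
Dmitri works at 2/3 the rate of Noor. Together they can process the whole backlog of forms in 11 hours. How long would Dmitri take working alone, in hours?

Let Noor's rate be r; then Dmitri's rate is (2/3)r, so together (2/3 + 1)r = (5/3)r = 1/11.
Thus r = 3/55 per hour.
Noor alone: 55/3 hours; Dmitri alone: 55/2 hours.

55/2 hours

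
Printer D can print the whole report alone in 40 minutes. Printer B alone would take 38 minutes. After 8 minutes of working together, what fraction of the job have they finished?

Combined rate: 1/40 + 1/38 = (19 + 20)/760 = 39/760 per minute.
In 8 minutes they complete 8·39/760 = 39/95 of the job.

39/95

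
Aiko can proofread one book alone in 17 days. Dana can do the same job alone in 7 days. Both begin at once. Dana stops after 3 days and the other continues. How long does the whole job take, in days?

In the first 3 days the combined rate is 24/119, so 72/119 of the job is done, leaving 47/119.
After Dana leaves the rate is 1/17 per day; the remaining 47/119 takes 47/7 days.
Total = 3 + 47/7 = 68/7 days.

68/7 days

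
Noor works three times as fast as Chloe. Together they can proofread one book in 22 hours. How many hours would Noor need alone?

Let Chloe's rate be r; then Noor's rate is 3r, so together (3 + 1)r = 4r = 1/22.
Thus r = 1/88 per hour.
Chloe alone: 88 hours; Noor alone: 88/3 hours.

88/3 hours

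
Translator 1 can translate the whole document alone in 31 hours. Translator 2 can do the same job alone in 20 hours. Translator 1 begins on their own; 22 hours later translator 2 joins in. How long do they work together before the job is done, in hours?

In the first 22 hours translator 1 alone does 22/31 of the job, leaving 9/31.
Once everyone is working, combined rate: 1/31 + 1/20 = (20 + 31)/620 = 51/620 per hour.
Remaining 9/31 at 51/620 per hour takes 60/17 hours.

60/17 hours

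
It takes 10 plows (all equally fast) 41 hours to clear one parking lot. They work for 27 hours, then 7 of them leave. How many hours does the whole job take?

One plow does 1/410 of the job per hour.
After 27 hours with 10 plows, 27/41 is done (14/41 left).
With 3 plows the rate is 3/410, so the rest takes 14/41 ÷ 3/410 = 140/3 hours.
Total = 27 + 140/3 = 221/3 hours.

221/3 hours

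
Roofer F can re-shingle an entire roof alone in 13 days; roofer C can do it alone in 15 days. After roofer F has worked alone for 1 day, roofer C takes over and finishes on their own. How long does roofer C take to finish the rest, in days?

180/13 days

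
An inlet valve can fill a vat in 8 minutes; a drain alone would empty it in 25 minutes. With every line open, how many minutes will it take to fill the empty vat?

Net rate = 1/8 − 1/25 = (25 − 8)/200 = 17/200 per minute.
Filling time = 1 ÷ (17/200) = 200/17 minutes.

200/17 minutes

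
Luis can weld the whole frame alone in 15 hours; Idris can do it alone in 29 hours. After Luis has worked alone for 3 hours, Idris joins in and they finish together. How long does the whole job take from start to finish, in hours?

120/11 hours

In 3 hours Luis does 3/15 = 1/5 of the job, leaving 4/5.
Luis and Idris together work at 44/435 per hour, so finishing takes 4/5 ÷ 44/435 = 87/11 hours.
Total time = 3 + 87/11 = 120/11 hours.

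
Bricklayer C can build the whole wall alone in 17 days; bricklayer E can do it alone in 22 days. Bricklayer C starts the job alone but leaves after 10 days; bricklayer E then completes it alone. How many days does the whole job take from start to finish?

In 10 days bricklayer C does 10/17 of the job, leaving 7/17.
Bricklayer E works at 1/22 per day, so finishing takes 7/17 ÷ 1/22 = 154/17 days.
Total time = 10 + 154/17 = 324/17 days.

324/17 days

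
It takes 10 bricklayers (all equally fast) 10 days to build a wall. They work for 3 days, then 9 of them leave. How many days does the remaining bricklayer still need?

One bricklayer does 1/100 of the job per day.
After 3 days with 10 bricklayers, 3/10 is done (7/10 left).
With 1 bricklayer the rate is 1/100, so the rest takes 7/10 ÷ 1/100 = 70 days.

70 days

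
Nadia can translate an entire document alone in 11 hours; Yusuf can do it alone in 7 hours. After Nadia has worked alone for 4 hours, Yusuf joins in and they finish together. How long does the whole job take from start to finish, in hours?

In 4 hours Nadia does 4/11 of the job, leaving 7/11.
Nadia and Yusuf together work at 18/77 per hour, so finishing takes 7/11 ÷ 18/77 = 49/18 hours.
Total time = 4 + 49/18 = 121/18 hours.

121/18 hours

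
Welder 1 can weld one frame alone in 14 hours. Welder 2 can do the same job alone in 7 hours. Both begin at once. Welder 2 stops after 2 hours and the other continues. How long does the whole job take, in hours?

In the first 2 hours the combined rate is 3/14, so 3/7 of the job is done, leaving 4/7.
After Welder 2 leaves the rate is 1/14 per hour; the remaining 4/7 takes 8 hours.
Total = 2 + 8 = 10 hours.

10 hours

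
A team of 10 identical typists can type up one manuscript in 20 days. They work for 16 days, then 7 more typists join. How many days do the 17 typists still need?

One typist does 1/200 of the job per day.
After 16 days with 10 typists, 4/5 is done (1/5 left).
With 17 typists the rate is 17/200, so the rest takes 1/5 ÷ 17/200 = 40/17 days.

40/17 days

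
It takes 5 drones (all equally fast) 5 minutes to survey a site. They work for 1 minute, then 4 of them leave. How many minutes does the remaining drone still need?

One drone does 1/25 of the job per minute.
After 1 minute with 5 drones, 1/5 is done (4/5 left).
With 1 drone the rate is 1/25, so the rest takes 4/5 ÷ 1/25 = 20 minutes.

20 minutes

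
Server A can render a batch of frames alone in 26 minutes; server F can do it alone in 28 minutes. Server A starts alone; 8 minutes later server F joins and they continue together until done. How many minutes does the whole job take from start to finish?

52/3 minutes

In 8 minutes server A does 8/26 = 4/13 of the job, leaving 9/13.
Server A and server F together work at 27/364 per minute, so finishing takes 9/13 ÷ 27/364 = 28/3 minutes.
Total time = 8 + 28/3 = 52/3 minutes.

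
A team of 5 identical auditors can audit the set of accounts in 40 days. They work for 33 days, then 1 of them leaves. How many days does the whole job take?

167/4 days

One auditor does 1/200 of the job per day.
After 33 days with 5 auditors, 33/40 is done (7/40 left).
With 4 auditors the rate is 4/200 = 1/50, so the rest takes 7/40 ÷ 1/50 = 35/4 days.
Total = 33 + 35/4 = 167/4 days.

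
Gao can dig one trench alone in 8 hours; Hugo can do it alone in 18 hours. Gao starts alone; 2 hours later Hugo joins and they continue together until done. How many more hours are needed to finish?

54/13 hours

In 2 hours Gao does 2/8 = 1/4 of the job, leaving 3/4.
Gao and Hugo together work at 13/72 per hour, so finishing takes 3/4 ÷ 13/72 = 54/13 hours.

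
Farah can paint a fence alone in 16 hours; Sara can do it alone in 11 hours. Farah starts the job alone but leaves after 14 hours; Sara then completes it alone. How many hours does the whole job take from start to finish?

In 14 hours Farah does 14/16 = 7/8 of the job, leaving 1/8.
Sara works at 1/11 per hour, so finishing takes 1/8 ÷ 1/11 = 11/8 hours.
Total time = 14 + 11/8 = 123/8 hours.

123/8 hours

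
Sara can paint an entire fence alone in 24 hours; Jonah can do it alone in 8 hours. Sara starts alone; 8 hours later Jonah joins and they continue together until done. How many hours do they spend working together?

4 hours

In 8 hours Sara does 8/24 = 1/3 of the job, leaving 2/3.
Sara and Jonah together work at 1/6 per hour, so finishing takes 2/3 ÷ 1/6 = 4 hours.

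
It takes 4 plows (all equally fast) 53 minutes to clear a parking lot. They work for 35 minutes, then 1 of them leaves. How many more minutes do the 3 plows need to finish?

24 minutes

One plow does 1/212 of the job per minute.
After 35 minutes with 4 plows, 35/53 is done (18/53 left).
With 3 plows the rate is 3/212, so the rest takes 18/53 ÷ 3/212 = 24 minutes.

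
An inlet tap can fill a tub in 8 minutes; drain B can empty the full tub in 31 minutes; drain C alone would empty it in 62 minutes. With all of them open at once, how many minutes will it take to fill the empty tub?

Net rate = 1/8 − 1/31 − 1/62 = (31 − 8 − 4)/248 = 19/248 per minute.
Filling time = 1 ÷ (19/248) = 248/19 minutes.

248/19 minutes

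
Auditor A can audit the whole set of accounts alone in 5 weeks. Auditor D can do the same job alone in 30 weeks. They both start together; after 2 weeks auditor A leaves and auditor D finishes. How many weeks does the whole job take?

18 weeks

In the first 2 weeks the combined rate is 7/30, so 7/15 of the job is done, leaving 8/15.
After auditor A leaves the rate is 1/30 per week; the remaining 8/15 takes 16 weeks.
Total = 2 + 16 = 18 weeks.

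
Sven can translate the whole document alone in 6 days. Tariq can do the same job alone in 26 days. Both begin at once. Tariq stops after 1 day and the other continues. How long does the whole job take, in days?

In the first 1 day the combined rate is 8/39, so 8/39 of the job is done, leaving 31/39.
After Tariq leaves the rate is 1/6 per day; the remaining 31/39 takes 62/13 days.
Total = 1 + 62/13 = 75/13 days.

75/13 days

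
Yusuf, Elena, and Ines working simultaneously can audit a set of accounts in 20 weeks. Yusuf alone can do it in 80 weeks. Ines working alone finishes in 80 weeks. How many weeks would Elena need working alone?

Combined rate is 1/20 per week.
Known contribution: 1/80 + 1/80 = (1 + 1)/80 = 2/80 = 1/40 per week.
So Elena's rate is 1/20 − 1/40 = 1/40, meaning 40 weeks alone.

40 weeks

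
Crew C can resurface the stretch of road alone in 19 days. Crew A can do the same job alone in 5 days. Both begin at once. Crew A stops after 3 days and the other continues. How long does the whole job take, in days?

38/5 days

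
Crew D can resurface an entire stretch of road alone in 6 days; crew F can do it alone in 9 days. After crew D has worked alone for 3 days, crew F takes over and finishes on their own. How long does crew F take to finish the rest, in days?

In 3 days crew D does 3/6 = 1/2 of the job, leaving 1/2.
Crew F works at 1/9 per day, so finishing takes 1/2 ÷ 1/9 = 9/2 days.

9/2 days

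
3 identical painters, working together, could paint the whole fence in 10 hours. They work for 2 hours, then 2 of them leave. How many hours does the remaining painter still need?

24 hours

One painter does 1/30 of the job per hour.
After 2 hours with 3 painters, 1/5 is done (4/5 left).
With 1 painter the rate is 1/30, so the rest takes 4/5 ÷ 1/30 = 24 hours.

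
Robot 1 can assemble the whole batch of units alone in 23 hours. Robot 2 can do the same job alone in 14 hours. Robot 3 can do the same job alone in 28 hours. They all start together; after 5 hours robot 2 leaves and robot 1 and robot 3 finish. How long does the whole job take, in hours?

In the first 5 hours the combined rate is 97/644, so 485/644 of the job is done, leaving 159/644.
After robot 2 leaves the rate is 51/644 per hour; the remaining 159/644 takes 53/17 hours.
Total = 5 + 53/17 = 138/17 hours.

138/17 hours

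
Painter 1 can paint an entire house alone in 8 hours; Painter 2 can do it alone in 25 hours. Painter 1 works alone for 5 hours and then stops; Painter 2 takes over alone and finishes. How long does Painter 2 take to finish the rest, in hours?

75/8 hours

In 5 hours Painter 1 does 5/8 of the job, leaving 3/8.
Painter 2 works at 1/25 per hour, so finishing takes 3/8 ÷ 1/25 = 75/8 hours.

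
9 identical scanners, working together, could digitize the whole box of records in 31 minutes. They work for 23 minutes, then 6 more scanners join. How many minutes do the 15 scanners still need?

One scanner does 1/279 of the job per minute.
After 23 minutes with 9 scanners, 23/31 is done (8/31 left).
With 15 scanners the rate is 15/279 = 5/93, so the rest takes 8/31 ÷ 5/93 = 24/5 minutes.

24/5 minutes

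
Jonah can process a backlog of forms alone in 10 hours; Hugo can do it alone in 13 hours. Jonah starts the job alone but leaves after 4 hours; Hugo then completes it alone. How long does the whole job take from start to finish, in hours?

In 4 hours Jonah does 4/10 = 2/5 of the job, leaving 3/5.
Hugo works at 1/13 per hour, so finishing takes 3/5 ÷ 1/13 = 39/5 hours.
Total time = 4 + 39/5 = 59/5 hours.

59/5 hours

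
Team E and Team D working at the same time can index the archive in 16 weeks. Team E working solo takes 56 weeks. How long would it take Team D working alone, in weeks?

112/5 weeks

Combined rate is 1/16 per week.
Known contribution: 1/56 per week.
So Team D's rate is 1/16 − 1/56 = 5/112, meaning 112/5 weeks alone.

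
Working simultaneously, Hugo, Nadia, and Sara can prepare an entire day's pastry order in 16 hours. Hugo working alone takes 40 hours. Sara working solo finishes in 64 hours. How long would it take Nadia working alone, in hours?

Combined rate is 1/16 per hour.
Known contribution: 1/40 + 1/64 = (8 + 5)/320 = 13/320 per hour.
So Nadia's rate is 1/16 − 13/320 = 7/320, meaning 320/7 hours alone.

320/7 hours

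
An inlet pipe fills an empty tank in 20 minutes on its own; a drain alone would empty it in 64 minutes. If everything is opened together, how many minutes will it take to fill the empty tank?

Net rate = 1/20 − 1/64 = (16 − 5)/320 = 11/320 per minute.
Filling time = 1 ÷ (11/320) = 320/11 minutes.

320/11 minutes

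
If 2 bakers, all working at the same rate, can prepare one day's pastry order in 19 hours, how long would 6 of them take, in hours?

Total work is 2·19 = 38 baker-hours.
With 6 bakers: 38/6 = 19/3 hours.

19/3 hours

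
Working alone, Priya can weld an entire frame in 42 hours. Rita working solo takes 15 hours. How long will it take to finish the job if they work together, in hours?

210/19 hours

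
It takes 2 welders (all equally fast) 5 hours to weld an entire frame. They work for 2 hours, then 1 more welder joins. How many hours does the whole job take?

4 hours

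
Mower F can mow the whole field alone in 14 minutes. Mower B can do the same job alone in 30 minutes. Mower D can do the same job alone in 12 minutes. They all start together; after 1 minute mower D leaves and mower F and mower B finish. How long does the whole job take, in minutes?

35/4 minutes

In the first 1 minute the combined rate is 79/420, so 79/420 of the job is done, leaving 341/420.
After mower D leaves the rate is 11/105 per minute; the remaining 341/420 takes 31/4 minutes.
Total = 1 + 31/4 = 35/4 minutes.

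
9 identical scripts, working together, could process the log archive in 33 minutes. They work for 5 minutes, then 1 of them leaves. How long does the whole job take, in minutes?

One script does 1/297 of the job per minute.
After 5 minutes with 9 scripts, 5/33 is done (28/33 left).
With 8 scripts the rate is 8/297, so the rest takes 28/33 ÷ 8/297 = 63/2 minutes.
Total = 5 + 63/2 = 73/2 minutes.

73/2 minutes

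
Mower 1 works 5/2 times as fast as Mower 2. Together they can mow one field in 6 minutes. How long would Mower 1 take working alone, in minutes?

42/5 minutes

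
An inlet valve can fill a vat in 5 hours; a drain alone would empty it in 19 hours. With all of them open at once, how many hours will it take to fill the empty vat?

95/14 hours

Net rate = 1/5 − 1/19 = (19 − 5)/95 = 14/95 per hour.
Filling time = 1 ÷ (14/95) = 95/14 hours.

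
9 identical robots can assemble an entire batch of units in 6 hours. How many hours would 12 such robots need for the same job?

9/2 hours

Total work is 9·6 = 54 robot-hours.
With 12 robots: 54/12 = 9/2 hours.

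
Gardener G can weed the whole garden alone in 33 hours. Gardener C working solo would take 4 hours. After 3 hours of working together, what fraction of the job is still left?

Combined rate: 1/33 + 1/4 = (4 + 33)/132 = 37/132 per hour.
In 3 hours they complete 3·37/132 = 37/44 of the job.
So 7/44 remains.

7/44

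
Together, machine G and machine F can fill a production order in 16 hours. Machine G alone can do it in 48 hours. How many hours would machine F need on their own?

Combined rate is 1/16 per hour.
Known contribution: 1/48 per hour.
So machine F's rate is 1/16 − 1/48 = 1/24, meaning 24 hours alone.

24 hours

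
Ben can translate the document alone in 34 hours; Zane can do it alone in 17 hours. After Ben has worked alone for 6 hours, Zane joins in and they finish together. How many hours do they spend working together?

28/3 hours

In 6 hours Ben does 6/34 = 3/17 of the job, leaving 14/17.
Ben and Zane together work at 3/34 per hour, so finishing takes 14/17 ÷ 3/34 = 28/3 hours.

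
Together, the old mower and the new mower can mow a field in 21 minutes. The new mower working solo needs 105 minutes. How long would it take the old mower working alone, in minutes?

105/4 minutes

Combined rate is 1/21 per minute.
Known contribution: 1/105 per minute.
So the old mower's rate is 1/21 − 1/105 = 4/105, meaning 105/4 minutes alone.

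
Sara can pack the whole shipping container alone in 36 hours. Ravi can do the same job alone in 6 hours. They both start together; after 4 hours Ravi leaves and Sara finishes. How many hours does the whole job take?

In the first 4 hours the combined rate is 7/36, so 7/9 of the job is done, leaving 2/9.
After Ravi leaves the rate is 1/36 per hour; the remaining 2/9 takes 8 hours.
Total = 4 + 8 = 12 hours.

12 hours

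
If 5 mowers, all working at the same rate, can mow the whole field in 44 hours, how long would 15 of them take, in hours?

Total work is 5·44 = 220 mower-hours.
With 15 mowers: 220/15 = 44/3 hours.

44/3 hours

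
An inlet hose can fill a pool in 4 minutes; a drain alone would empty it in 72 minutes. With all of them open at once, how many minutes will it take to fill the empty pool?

Net rate = 1/4 − 1/72 = (18 − 1)/72 = 17/72 per minute.
Filling time = 1 ÷ (17/72) = 72/17 minutes.

72/17 minutes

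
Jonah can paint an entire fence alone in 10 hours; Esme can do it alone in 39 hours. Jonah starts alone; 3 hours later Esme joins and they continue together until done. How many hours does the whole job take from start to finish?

60/7 hours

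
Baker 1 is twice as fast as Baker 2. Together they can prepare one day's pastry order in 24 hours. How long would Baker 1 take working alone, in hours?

Let Baker 2's rate be r; then Baker 1's rate is 2r, so together (2 + 1)r = 3r = 1/24.
Thus r = 1/72 per hour.
Baker 2 alone: 72 hours; Baker 1 alone: 36 hours.

36 hours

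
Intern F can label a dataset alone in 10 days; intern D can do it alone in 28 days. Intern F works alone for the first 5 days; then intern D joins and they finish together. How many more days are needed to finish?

70/19 days

In 5 days intern F does 5/10 = 1/2 of the job, leaving 1/2.
Intern F and intern D together work at 19/140 per day, so finishing takes 1/2 ÷ 19/140 = 70/19 days.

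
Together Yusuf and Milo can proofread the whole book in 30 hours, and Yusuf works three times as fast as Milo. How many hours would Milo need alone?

120 hours

Let Milo's rate be r; then Yusuf's rate is 3r, so together (3 + 1)r = 4r = 1/30.
Thus r = 1/120 per hour.
Milo alone: 120 hours; Yusuf alone: 40 hours.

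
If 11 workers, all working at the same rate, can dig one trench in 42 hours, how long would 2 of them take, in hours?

231 hours

Total work is 11·42 = 462 worker-hours.
With 2 workers: 462/2 = 231 hours.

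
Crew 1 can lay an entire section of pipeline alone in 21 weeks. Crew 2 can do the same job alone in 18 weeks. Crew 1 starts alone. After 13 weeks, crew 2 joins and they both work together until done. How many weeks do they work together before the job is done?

In the first 13 weeks crew 1 alone does 13/21 of the job, leaving 8/21.
Once everyone is working, combined rate: 1/21 + 1/18 = (6 + 7)/126 = 13/126 per week.
Remaining 8/21 at 13/126 per week takes 48/13 weeks.

48/13 weeks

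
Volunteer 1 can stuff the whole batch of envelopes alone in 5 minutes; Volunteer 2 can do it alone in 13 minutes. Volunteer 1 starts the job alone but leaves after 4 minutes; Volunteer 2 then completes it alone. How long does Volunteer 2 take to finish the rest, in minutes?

13/5 minutes

In 4 minutes Volunteer 1 does 4/5 of the job, leaving 1/5.
Volunteer 2 works at 1/13 per minute, so finishing takes 1/5 ÷ 1/13 = 13/5 minutes.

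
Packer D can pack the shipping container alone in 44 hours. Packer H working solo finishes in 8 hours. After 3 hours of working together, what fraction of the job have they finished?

39/88

Combined rate: 1/44 + 1/8 = (2 + 11)/88 = 13/88 per hour.
In 3 hours they complete 3·13/88 = 39/88 of the job.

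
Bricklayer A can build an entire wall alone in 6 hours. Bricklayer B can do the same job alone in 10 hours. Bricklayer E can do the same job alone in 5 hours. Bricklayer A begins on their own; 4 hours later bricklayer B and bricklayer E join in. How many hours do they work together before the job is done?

5/7 hours

In the first 4 hours bricklayer A alone does 4/6 = 2/3 of the job, leaving 1/3.
Once everyone is working, combined rate: 1/6 + 1/10 + 1/5 = (5 + 3 + 6)/30 = 14/30 = 7/15 per hour.
Remaining 1/3 at 7/15 per hour takes 5/7 hours.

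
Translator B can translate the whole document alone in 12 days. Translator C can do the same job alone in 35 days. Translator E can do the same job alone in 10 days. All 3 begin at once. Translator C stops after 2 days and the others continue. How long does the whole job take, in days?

In the first 2 days the combined rate is 89/420, so 89/210 of the job is done, leaving 121/210.
After translator C leaves the rate is 11/60 per day; the remaining 121/210 takes 22/7 days.
Total = 2 + 22/7 = 36/7 days.

36/7 days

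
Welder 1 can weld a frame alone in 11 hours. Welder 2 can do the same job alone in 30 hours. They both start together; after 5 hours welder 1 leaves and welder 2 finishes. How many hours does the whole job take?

In the first 5 hours the combined rate is 41/330, so 41/66 of the job is done, leaving 25/66.
After welder 1 leaves the rate is 1/30 per hour; the remaining 25/66 takes 125/11 hours.
Total = 5 + 125/11 = 180/11 hours.

180/11 hours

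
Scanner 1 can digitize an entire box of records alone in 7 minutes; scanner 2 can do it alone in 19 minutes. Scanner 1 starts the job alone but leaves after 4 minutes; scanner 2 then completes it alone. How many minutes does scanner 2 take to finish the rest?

In 4 minutes scanner 1 does 4/7 of the job, leaving 3/7.
Scanner 2 works at 1/19 per minute, so finishing takes 3/7 ÷ 1/19 = 57/7 minutes.

57/7 minutes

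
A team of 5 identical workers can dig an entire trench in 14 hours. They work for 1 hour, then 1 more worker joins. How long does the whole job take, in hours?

71/6 hours

One worker does 1/70 of the job per hour.
After 1 hour with 5 workers, 1/14 is done (13/14 left).
With 6 workers the rate is 6/70 = 3/35, so the rest takes 13/14 ÷ 3/35 = 65/6 hours.
Total = 1 + 65/6 = 71/6 hours.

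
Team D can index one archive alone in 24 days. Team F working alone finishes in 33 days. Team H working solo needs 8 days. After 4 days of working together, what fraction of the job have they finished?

Combined rate: 1/24 + 1/33 + 1/8 = (11 + 8 + 33)/264 = 52/264 = 13/66 per day.
In 4 days they complete 4·13/66 = 26/33 of the job.

26/33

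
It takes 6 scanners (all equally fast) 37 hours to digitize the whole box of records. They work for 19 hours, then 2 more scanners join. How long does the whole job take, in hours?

One scanner does 1/222 of the job per hour.
After 19 hours with 6 scanners, 19/37 is done (18/37 left).
With 8 scanners the rate is 8/222 = 4/111, so the rest takes 18/37 ÷ 4/111 = 27/2 hours.
Total = 19 + 27/2 = 65/2 hours.

65/2 hours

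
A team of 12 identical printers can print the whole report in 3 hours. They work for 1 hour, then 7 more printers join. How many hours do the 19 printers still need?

One printer does 1/36 of the job per hour.
After 1 hour with 12 printers, 1/3 is done (2/3 left).
With 19 printers the rate is 19/36, so the rest takes 2/3 ÷ 19/36 = 24/19 hours.

24/19 hours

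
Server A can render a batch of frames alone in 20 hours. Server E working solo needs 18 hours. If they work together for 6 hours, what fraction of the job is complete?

19/30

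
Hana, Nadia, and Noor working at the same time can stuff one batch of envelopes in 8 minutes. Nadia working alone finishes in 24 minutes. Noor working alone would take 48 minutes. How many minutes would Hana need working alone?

16 minutes

Combined rate is 1/8 per minute.
Known contribution: 1/24 + 1/48 = (2 + 1)/48 = 3/48 = 1/16 per minute.
So Hana's rate is 1/8 − 1/16 = 1/16, meaning 16 minutes alone.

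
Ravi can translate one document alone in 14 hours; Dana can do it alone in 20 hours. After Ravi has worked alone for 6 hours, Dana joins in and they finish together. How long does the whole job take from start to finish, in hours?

In 6 hours Ravi does 6/14 = 3/7 of the job, leaving 4/7.
Ravi and Dana together work at 17/140 per hour, so finishing takes 4/7 ÷ 17/140 = 80/17 hours.
Total time = 6 + 80/17 = 182/17 hours.

182/17 hours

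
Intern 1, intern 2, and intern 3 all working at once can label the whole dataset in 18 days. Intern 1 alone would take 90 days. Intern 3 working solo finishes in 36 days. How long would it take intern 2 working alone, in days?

60 days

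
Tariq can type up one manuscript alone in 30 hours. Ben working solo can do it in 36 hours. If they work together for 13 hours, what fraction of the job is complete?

Combined rate: 1/30 + 1/36 = (6 + 5)/180 = 11/180 per hour.
In 13 hours they complete 13·11/180 = 143/180 of the job.

143/180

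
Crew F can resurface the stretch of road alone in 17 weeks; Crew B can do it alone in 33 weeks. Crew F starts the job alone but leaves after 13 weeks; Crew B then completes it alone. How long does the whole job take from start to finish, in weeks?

353/17 weeks

In 13 weeks Crew F does 13/17 of the job, leaving 4/17.
Crew B works at 1/33 per week, so finishing takes 4/17 ÷ 1/33 = 132/17 weeks.
Total time = 13 + 132/17 = 353/17 weeks.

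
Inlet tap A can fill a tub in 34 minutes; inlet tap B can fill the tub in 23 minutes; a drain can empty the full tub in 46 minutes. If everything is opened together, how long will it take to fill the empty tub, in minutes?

Net rate = 1/34 + 1/23 − 1/46 = (23 + 34 − 17)/782 = 40/782 = 20/391 per minute.
Filling time = 1 ÷ (20/391) = 391/20 minutes.

391/20 minutes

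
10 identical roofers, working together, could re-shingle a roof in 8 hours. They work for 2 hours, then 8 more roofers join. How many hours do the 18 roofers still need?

10/3 hours

One roofer does 1/80 of the job per hour.
After 2 hours with 10 roofers, 1/4 is done (3/4 left).
With 18 roofers the rate is 18/80 = 9/40, so the rest takes 3/4 ÷ 9/40 = 10/3 hours.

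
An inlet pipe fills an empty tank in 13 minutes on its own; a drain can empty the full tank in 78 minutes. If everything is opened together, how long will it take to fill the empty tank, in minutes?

Net rate = 1/13 − 1/78 = (6 − 1)/78 = 5/78 per minute.
Filling time = 1 ÷ (5/78) = 78/5 minutes.

78/5 minutes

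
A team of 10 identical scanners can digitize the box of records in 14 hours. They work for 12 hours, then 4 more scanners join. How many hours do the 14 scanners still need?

10/7 hours

One scanner does 1/140 of the job per hour.
After 12 hours with 10 scanners, 6/7 is done (1/7 left).
With 14 scanners the rate is 14/140 = 1/10, so the rest takes 1/7 ÷ 1/10 = 10/7 hours.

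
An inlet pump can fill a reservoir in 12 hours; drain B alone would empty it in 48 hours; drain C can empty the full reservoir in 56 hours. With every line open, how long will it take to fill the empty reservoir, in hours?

Net rate = 1/12 − 1/48 − 1/56 = (28 − 7 − 6)/336 = 15/336 = 5/112 per hour.
Filling time = 1 ÷ (5/112) = 112/5 hours.

112/5 hours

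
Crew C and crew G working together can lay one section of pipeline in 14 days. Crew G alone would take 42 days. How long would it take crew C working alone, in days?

Combined rate is 1/14 per day.
Known contribution: 1/42 per day.
So crew C's rate is 1/14 − 1/42 = 1/21, meaning 21 days alone.

21 days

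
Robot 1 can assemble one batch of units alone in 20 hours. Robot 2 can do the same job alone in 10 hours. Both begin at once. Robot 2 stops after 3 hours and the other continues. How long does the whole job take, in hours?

In the first 3 hours the combined rate is 3/20, so 9/20 of the job is done, leaving 11/20.
After Robot 2 leaves the rate is 1/20 per hour; the remaining 11/20 takes 11 hours.
Total = 3 + 11 = 14 hours.

14 hours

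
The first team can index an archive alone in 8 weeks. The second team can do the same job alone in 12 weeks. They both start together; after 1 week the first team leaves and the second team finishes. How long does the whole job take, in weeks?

21/2 weeks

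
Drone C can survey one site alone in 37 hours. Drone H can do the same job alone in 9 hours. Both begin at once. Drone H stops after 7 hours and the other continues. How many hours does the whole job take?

In the first 7 hours the combined rate is 46/333, so 322/333 of the job is done, leaving 11/333.
After Drone H leaves the rate is 1/37 per hour; the remaining 11/333 takes 11/9 hours.
Total = 7 + 11/9 = 74/9 hours.

74/9 hours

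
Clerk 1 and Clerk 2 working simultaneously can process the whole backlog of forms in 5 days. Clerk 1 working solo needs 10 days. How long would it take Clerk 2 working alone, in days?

Combined rate is 1/5 per day.
Known contribution: 1/10 per day.
So Clerk 2's rate is 1/5 − 1/10 = 1/10, meaning 10 days alone.

10 days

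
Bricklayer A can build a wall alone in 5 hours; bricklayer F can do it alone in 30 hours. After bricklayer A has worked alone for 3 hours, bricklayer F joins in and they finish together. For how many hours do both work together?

In 3 hours bricklayer A does 3/5 of the job, leaving 2/5.
Bricklayer A and bricklayer F together work at 7/30 per hour, so finishing takes 2/5 ÷ 7/30 = 12/7 hours.

12/7 hours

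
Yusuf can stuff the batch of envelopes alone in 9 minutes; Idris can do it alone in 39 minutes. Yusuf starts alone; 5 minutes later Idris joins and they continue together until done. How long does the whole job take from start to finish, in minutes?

In 5 minutes Yusuf does 5/9 of the job, leaving 4/9.
Yusuf and Idris together work at 16/117 per minute, so finishing takes 4/9 ÷ 16/117 = 13/4 minutes.
Total time = 5 + 13/4 = 33/4 minutes.

33/4 minutes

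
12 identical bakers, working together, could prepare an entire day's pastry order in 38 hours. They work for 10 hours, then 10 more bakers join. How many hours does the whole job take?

278/11 hours

One baker does 1/456 of the job per hour.
After 10 hours with 12 bakers, 5/19 is done (14/19 left).
With 22 bakers the rate is 22/456 = 11/228, so the rest takes 14/19 ÷ 11/228 = 168/11 hours.
Total = 10 + 168/11 = 278/11 hours.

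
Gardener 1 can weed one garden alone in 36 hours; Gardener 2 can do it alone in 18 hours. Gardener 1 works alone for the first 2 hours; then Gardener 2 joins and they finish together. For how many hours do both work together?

In 2 hours Gardener 1 does 2/36 = 1/18 of the job, leaving 17/18.
Gardener 1 and Gardener 2 together work at 1/12 per hour, so finishing takes 17/18 ÷ 1/12 = 34/3 hours.

34/3 hours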